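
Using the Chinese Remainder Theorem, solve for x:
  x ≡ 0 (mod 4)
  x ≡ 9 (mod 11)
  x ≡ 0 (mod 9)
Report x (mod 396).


Moduli 4, 11, 9 are pairwise coprime; by CRT there is a unique solution modulo M = 4 · 11 · 9 = 396.
Solve pairwise, accumulating the modulus:
  Start with x ≡ 0 (mod 4).
  Combine with x ≡ 9 (mod 11): since gcd(4, 11) = 1, we get a unique residue mod 44.
    Write x = 0 + 4·t and substitute into x ≡ 9 (mod 11): 4·t ≡ 9 − 0 = 9 (mod 11).
    The inverse of 4 mod 11 is 3 (since 4·3 = 12 = 1·11 + 1), so t ≡ 3·9 = 27 ≡ 5 (mod 11).
    Then x = 0 + 4·5 = 20, valid modulo lcm(4, 11) = 44: x ≡ 20 (mod 44).
  Combine with x ≡ 0 (mod 9): since gcd(44, 9) = 1, we get a unique residue mod 396.
    Write x = 20 + 44·t and substitute into x ≡ 0 (mod 9): 44·t ≡ 0 − 20 = -20 (mod 9).
    Reduce coefficients mod 9: 8·t ≡ 7 (mod 9).
    The inverse of 8 mod 9 is 8 (since 8·8 = 64 = 7·9 + 1), so t ≡ 8·7 = 56 ≡ 2 (mod 9).
    Then x = 20 + 44·2 = 108, valid modulo lcm(44, 9) = 396: x ≡ 108 (mod 396).
Verify: 108 mod 4 = 0 ✓, 108 mod 11 = 9 ✓, 108 mod 9 = 0 ✓.

x ≡ 108 (mod 396).


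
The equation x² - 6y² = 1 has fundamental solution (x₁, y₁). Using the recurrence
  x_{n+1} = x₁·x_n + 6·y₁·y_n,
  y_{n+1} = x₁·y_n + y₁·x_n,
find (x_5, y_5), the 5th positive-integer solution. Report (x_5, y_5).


Step 1: Find the fundamental solution (x₁, y₁) of x² - 6y² = 1.
  Expand √6 as a continued fraction. a₀ = ⌊√6⌋ = 2; iterate m_{k+1} = d_k·a_k − m_k, d_{k+1} = (6 − m_{k+1}²)/d_k, a_{k+1} = ⌊(a₀ + m_{k+1})/d_{k+1}⌋ (starting m₀ = 0, d₀ = 1), with convergents p_k = a_k·p_{k-1} + p_{k-2}, q_k = a_k·q_{k-1} + q_{k-2} (p₋₁ = 1, q₋₁ = 0):
  k = 0: a₀ = 2; p₀/q₀ = 2/1; p₀² − 6·q₀² = 4 − 6 = -2.
  k = 1: m = 2, d = 2, a = ⌊(2 + 2)/2⌋ = 2; p/q = (2·2 + 1)/(2·1 + 0) = 5/2; p² − 6·q² = 25 − 24 = 1.
  The first convergent with p² − 6·q² = 1 gives the fundamental solution (x₁, y₁) = (5, 2).
Step 2: Apply the recurrence (x_{n+1}, y_{n+1}) = (x₁x_n + 6y₁y_n, x₁y_n + y₁x_n) repeatedly.
  From (x_1, y_1) = (5, 2): x_2 = 5·5 + 6·2·2 = 49; y_2 = 5·2 + 2·5 = 20.
  From (x_2, y_2) = (49, 20): x_3 = 5·49 + 6·2·20 = 485; y_3 = 5·20 + 2·49 = 198.
  From (x_3, y_3) = (485, 198): x_4 = 5·485 + 6·2·198 = 4801; y_4 = 5·198 + 2·485 = 1960.
  From (x_4, y_4) = (4801, 1960): x_5 = 5·4801 + 6·2·1960 = 47525; y_5 = 5·1960 + 2·4801 = 19402.
Step 3: Verify x_5² - 6·y_5² = 2258625625 - 2258625624 = 1 (should be 1). ✓

(x_1, y_1) = (5, 2); (x_5, y_5) = (47525, 19402).


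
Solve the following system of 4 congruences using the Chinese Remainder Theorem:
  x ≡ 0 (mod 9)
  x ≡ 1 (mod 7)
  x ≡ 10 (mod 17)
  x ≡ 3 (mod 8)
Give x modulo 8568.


Product of moduli M = 9 · 7 · 17 · 8 = 8568.
Merge one congruence at a time:
  Start: x ≡ 0 (mod 9).
  Combine with x ≡ 1 (mod 7); new modulus lcm = 63.
    Write x = 0 + 9·t and substitute into x ≡ 1 (mod 7): 9·t ≡ 1 − 0 = 1 (mod 7).
    Reduce coefficients mod 7: 2·t ≡ 1 (mod 7).
    The inverse of 2 mod 7 is 4 (since 2·4 = 8 = 1·7 + 1), so t ≡ 4·1 = 4 ≡ 4 (mod 7).
    Then x = 0 + 9·4 = 36, valid modulo lcm(9, 7) = 63: x ≡ 36 (mod 63).
  Combine with x ≡ 10 (mod 17); new modulus lcm = 1071.
    Write x = 36 + 63·t and substitute into x ≡ 10 (mod 17): 63·t ≡ 10 − 36 = -26 (mod 17).
    Reduce coefficients mod 17: 12·t ≡ 8 (mod 17).
    The inverse of 12 mod 17 is 10 (since 12·10 = 120 = 7·17 + 1), so t ≡ 10·8 = 80 ≡ 12 (mod 17).
    Then x = 36 + 63·12 = 792, valid modulo lcm(63, 17) = 1071: x ≡ 792 (mod 1071).
  Combine with x ≡ 3 (mod 8); new modulus lcm = 8568.
    Write x = 792 + 1071·t and substitute into x ≡ 3 (mod 8): 1071·t ≡ 3 − 792 = -789 (mod 8).
    Reduce coefficients mod 8: 7·t ≡ 3 (mod 8).
    The inverse of 7 mod 8 is 7 (since 7·7 = 49 = 6·8 + 1), so t ≡ 7·3 = 21 ≡ 5 (mod 8).
    Then x = 792 + 1071·5 = 6147, valid modulo lcm(1071, 8) = 8568: x ≡ 6147 (mod 8568).
Verify against each original: 6147 mod 9 = 0, 6147 mod 7 = 1, 6147 mod 17 = 10, 6147 mod 8 = 3.

x ≡ 6147 (mod 8568).


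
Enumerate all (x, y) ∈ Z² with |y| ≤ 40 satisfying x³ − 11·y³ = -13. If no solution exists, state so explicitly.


The equation is x³ - 11y³ = -13. For fixed y, x³ = 11·y³ − 13, so a solution requires the RHS to be a perfect cube.
Strategy: iterate y from -40 to 40, compute RHS = 11·y³ − 13, and check whether it is a (positive or negative) perfect cube.
Check small values of y:
  y = 0: RHS = -13 is not a perfect cube.
  y = 1: RHS = -2 is not a perfect cube.
  y = -1: RHS = -24 is not a perfect cube.
  y = 2: RHS = 75 is not a perfect cube.
  y = -2: RHS = -101 is not a perfect cube.
  y = 3: RHS = 284 is not a perfect cube.
  y = -3: RHS = -310 is not a perfect cube.
Continuing the search up to |y| = 40 finds no solutions either.
No (x, y) in the scanned range satisfies the equation.

No integer solutions with |y| ≤ 40.


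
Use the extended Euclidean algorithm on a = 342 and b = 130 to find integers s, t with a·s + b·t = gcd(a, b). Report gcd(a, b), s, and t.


Euclidean algorithm on (342, 130) — divide until remainder is 0:
  342 = 2 · 130 + 82
  130 = 1 · 82 + 48
  82 = 1 · 48 + 34
  48 = 1 · 34 + 14
  34 = 2 · 14 + 6
  14 = 2 · 6 + 2
  6 = 3 · 2 + 0
gcd(342, 130) = 2.
Track Bezout coefficients alongside the remainders: start with r₀ = 342 = a·1 + b·0 (s = 1, t = 0) and r₁ = 130 = a·0 + b·1 (s = 0, t = 1); each new remainder r_{k+1} = r_{k-1} − q_k·r_k inherits s_{k+1} = s_{k-1} − q_k·s_k, t_{k+1} = t_{k-1} − q_k·t_k, so r_k = a·s_k + b·t_k at every step:
  q = 2: r = 82, s = 1 − 2·0 = 1, t = 0 − 2·1 = -2  (check: 342·1 + 130·(-2) = 82)
  q = 1: r = 48, s = 0 − 1·1 = -1, t = 1 − 1·(-2) = 3  (check: 342·(-1) + 130·3 = 48)
  q = 1: r = 34, s = 1 − 1·(-1) = 2, t = -2 − 1·3 = -5  (check: 342·2 + 130·(-5) = 34)
  q = 1: r = 14, s = -1 − 1·2 = -3, t = 3 − 1·(-5) = 8  (check: 342·(-3) + 130·8 = 14)
  q = 2: r = 6, s = 2 − 2·(-3) = 8, t = -5 − 2·8 = -21  (check: 342·8 + 130·(-21) = 6)
  q = 2: r = 2, s = -3 − 2·8 = -19, t = 8 − 2·(-21) = 50  (check: 342·(-19) + 130·50 = 2)
The row with r = 2 (the gcd) gives the Bezout coefficients s = -19, t = 50.
Result: 342 · (-19) + 130 · (50) = 2.

gcd(342, 130) = 2; s = -19, t = 50 (check: 342·(-19) + 130·50 = 2).


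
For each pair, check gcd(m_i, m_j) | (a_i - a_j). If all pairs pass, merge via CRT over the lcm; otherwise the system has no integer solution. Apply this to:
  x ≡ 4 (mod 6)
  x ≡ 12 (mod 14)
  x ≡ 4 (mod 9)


Moduli 6, 14, 9 are not pairwise coprime, so CRT works modulo lcm(m_i) when all pairwise compatibility conditions hold.
Pairwise compatibility: gcd(m_i, m_j) must divide a_i - a_j for every pair.
Merge one congruence at a time:
  Start: x ≡ 4 (mod 6).
  Combine with x ≡ 12 (mod 14): gcd(6, 14) = 2; 12 - 4 = 8, which IS divisible by 2, so compatible.
    Write x = 4 + 6·t and substitute into x ≡ 12 (mod 14): 6·t ≡ 12 − 4 = 8 (mod 14).
    Divide the congruence (and modulus) by g = 2: 3·t ≡ 4 (mod 7).
    The inverse of 3 mod 7 is 5 (since 3·5 = 15 = 2·7 + 1), so t ≡ 5·4 = 20 ≡ 6 (mod 7).
    Then x = 4 + 6·6 = 40, valid modulo lcm(6, 14) = 42: x ≡ 40 (mod 42).
  Combine with x ≡ 4 (mod 9): gcd(42, 9) = 3; 4 - 40 = -36, which IS divisible by 3, so compatible.
    Write x = 40 + 42·t and substitute into x ≡ 4 (mod 9): 42·t ≡ 4 − 40 = -36 (mod 9).
    Divide the congruence (and modulus) by g = 3: 14·t ≡ -12 (mod 3).
    Reduce coefficients mod 3: 2·t ≡ 0 (mod 3).
    The inverse of 2 mod 3 is 2 (since 2·2 = 4 = 1·3 + 1), so t ≡ 2·0 = 0 ≡ 0 (mod 3).
    Then x = 40 + 42·0 = 40, valid modulo lcm(42, 9) = 126: x ≡ 40 (mod 126).
Verify: 40 mod 6 = 4, 40 mod 14 = 12, 40 mod 9 = 4.

x ≡ 40 (mod 126).


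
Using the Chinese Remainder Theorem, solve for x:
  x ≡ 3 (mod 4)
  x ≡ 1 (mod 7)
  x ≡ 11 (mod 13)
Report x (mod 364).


Moduli 4, 7, 13 are pairwise coprime; by CRT there is a unique solution modulo M = 4 · 7 · 13 = 364.
Solve pairwise, accumulating the modulus:
  Start with x ≡ 3 (mod 4).
  Combine with x ≡ 1 (mod 7): since gcd(4, 7) = 1, we get a unique residue mod 28.
    Write x = 3 + 4·t and substitute into x ≡ 1 (mod 7): 4·t ≡ 1 − 3 = -2 (mod 7).
    Reduce coefficients mod 7: 4·t ≡ 5 (mod 7).
    The inverse of 4 mod 7 is 2 (since 4·2 = 8 = 1·7 + 1), so t ≡ 2·5 = 10 ≡ 3 (mod 7).
    Then x = 3 + 4·3 = 15, valid modulo lcm(4, 7) = 28: x ≡ 15 (mod 28).
  Combine with x ≡ 11 (mod 13): since gcd(28, 13) = 1, we get a unique residue mod 364.
    Write x = 15 + 28·t and substitute into x ≡ 11 (mod 13): 28·t ≡ 11 − 15 = -4 (mod 13).
    Reduce coefficients mod 13: 2·t ≡ 9 (mod 13).
    The inverse of 2 mod 13 is 7 (since 2·7 = 14 = 1·13 + 1), so t ≡ 7·9 = 63 ≡ 11 (mod 13).
    Then x = 15 + 28·11 = 323, valid modulo lcm(28, 13) = 364: x ≡ 323 (mod 364).
Verify: 323 mod 4 = 3 ✓, 323 mod 7 = 1 ✓, 323 mod 13 = 11 ✓.

x ≡ 323 (mod 364).


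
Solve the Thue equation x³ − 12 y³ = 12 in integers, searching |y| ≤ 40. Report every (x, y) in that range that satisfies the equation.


The equation is x³ - 12y³ = 12. For fixed y, x³ = 12·y³ + 12, so a solution requires the RHS to be a perfect cube.
Strategy: iterate y from -40 to 40, compute RHS = 12·y³ + 12, and check whether it is a (positive or negative) perfect cube.
Check small values of y:
  y = 0: RHS = 12 is not a perfect cube.
  y = 1: RHS = 24 is not a perfect cube.
  y = -1: RHS = 0 = (0)³ ⇒ x = 0 works.
  y = 2: RHS = 108 is not a perfect cube.
  y = -2: RHS = -84 is not a perfect cube.
  y = 3: RHS = 336 is not a perfect cube.
  y = -3: RHS = -312 is not a perfect cube.
Continuing the search up to |y| = 40 finds no further solutions beyond those listed.
Collected solutions: (0, -1).

Solutions (with |y| ≤ 40): (0, -1).


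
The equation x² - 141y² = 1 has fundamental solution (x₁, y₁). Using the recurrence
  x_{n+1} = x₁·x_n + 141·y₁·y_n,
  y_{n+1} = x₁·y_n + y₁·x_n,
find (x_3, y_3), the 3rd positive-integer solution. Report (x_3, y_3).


Step 1: Find the fundamental solution (x₁, y₁) of x² - 141y² = 1.
  Expand √141 as a continued fraction. a₀ = ⌊√141⌋ = 11; iterate m_{k+1} = d_k·a_k − m_k, d_{k+1} = (141 − m_{k+1}²)/d_k, a_{k+1} = ⌊(a₀ + m_{k+1})/d_{k+1}⌋ (starting m₀ = 0, d₀ = 1), with convergents p_k = a_k·p_{k-1} + p_{k-2}, q_k = a_k·q_{k-1} + q_{k-2} (p₋₁ = 1, q₋₁ = 0):
  k = 0: a₀ = 11; p₀/q₀ = 11/1; p₀² − 141·q₀² = 121 − 141 = -20.
  k = 1: m = 11, d = 20, a = ⌊(11 + 11)/20⌋ = 1; p/q = (1·11 + 1)/(1·1 + 0) = 12/1; p² − 141·q² = 144 − 141 = 3.
  k = 2: m = 9, d = 3, a = ⌊(11 + 9)/3⌋ = 6; p/q = (6·12 + 11)/(6·1 + 1) = 83/7; p² − 141·q² = 6889 − 6909 = -20.
  k = 3: m = 9, d = 20, a = ⌊(11 + 9)/20⌋ = 1; p/q = (1·83 + 12)/(1·7 + 1) = 95/8; p² − 141·q² = 9025 − 9024 = 1.
  The first convergent with p² − 141·q² = 1 gives the fundamental solution (x₁, y₁) = (95, 8).
Step 2: Apply the recurrence (x_{n+1}, y_{n+1}) = (x₁x_n + 141y₁y_n, x₁y_n + y₁x_n) repeatedly.
  From (x_1, y_1) = (95, 8): x_2 = 95·95 + 141·8·8 = 18049; y_2 = 95·8 + 8·95 = 1520.
  From (x_2, y_2) = (18049, 1520): x_3 = 95·18049 + 141·8·1520 = 3429215; y_3 = 95·1520 + 8·18049 = 288792.
Step 3: Verify x_3² - 141·y_3² = 11759515516225 - 11759515516224 = 1 (should be 1). ✓

(x_1, y_1) = (95, 8); (x_3, y_3) = (3429215, 288792).


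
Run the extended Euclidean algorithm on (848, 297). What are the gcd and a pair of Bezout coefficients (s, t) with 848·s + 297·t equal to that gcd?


Euclidean algorithm on (848, 297) — divide until remainder is 0:
  848 = 2 · 297 + 254
  297 = 1 · 254 + 43
  254 = 5 · 43 + 39
  43 = 1 · 39 + 4
  39 = 9 · 4 + 3
  4 = 1 · 3 + 1
  3 = 3 · 1 + 0
gcd(848, 297) = 1.
Track Bezout coefficients alongside the remainders: start with r₀ = 848 = a·1 + b·0 (s = 1, t = 0) and r₁ = 297 = a·0 + b·1 (s = 0, t = 1); each new remainder r_{k+1} = r_{k-1} − q_k·r_k inherits s_{k+1} = s_{k-1} − q_k·s_k, t_{k+1} = t_{k-1} − q_k·t_k, so r_k = a·s_k + b·t_k at every step:
  q = 2: r = 254, s = 1 − 2·0 = 1, t = 0 − 2·1 = -2  (check: 848·1 + 297·(-2) = 254)
  q = 1: r = 43, s = 0 − 1·1 = -1, t = 1 − 1·(-2) = 3  (check: 848·(-1) + 297·3 = 43)
  q = 5: r = 39, s = 1 − 5·(-1) = 6, t = -2 − 5·3 = -17  (check: 848·6 + 297·(-17) = 39)
  q = 1: r = 4, s = -1 − 1·6 = -7, t = 3 − 1·(-17) = 20  (check: 848·(-7) + 297·20 = 4)
  q = 9: r = 3, s = 6 − 9·(-7) = 69, t = -17 − 9·20 = -197  (check: 848·69 + 297·(-197) = 3)
  q = 1: r = 1, s = -7 − 1·69 = -76, t = 20 − 1·(-197) = 217  (check: 848·(-76) + 297·217 = 1)
The row with r = 1 (the gcd) gives the Bezout coefficients s = -76, t = 217.
Result: 848 · (-76) + 297 · (217) = 1.

gcd(848, 297) = 1; s = -76, t = 217 (check: 848·(-76) + 297·217 = 1).


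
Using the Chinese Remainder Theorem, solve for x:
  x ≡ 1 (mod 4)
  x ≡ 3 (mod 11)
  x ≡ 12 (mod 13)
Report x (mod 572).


Moduli 4, 11, 13 are pairwise coprime; by CRT there is a unique solution modulo M = 4 · 11 · 13 = 572.
Solve pairwise, accumulating the modulus:
  Start with x ≡ 1 (mod 4).
  Combine with x ≡ 3 (mod 11): since gcd(4, 11) = 1, we get a unique residue mod 44.
    Write x = 1 + 4·t and substitute into x ≡ 3 (mod 11): 4·t ≡ 3 − 1 = 2 (mod 11).
    The inverse of 4 mod 11 is 3 (since 4·3 = 12 = 1·11 + 1), so t ≡ 3·2 = 6 ≡ 6 (mod 11).
    Then x = 1 + 4·6 = 25, valid modulo lcm(4, 11) = 44: x ≡ 25 (mod 44).
  Combine with x ≡ 12 (mod 13): since gcd(44, 13) = 1, we get a unique residue mod 572.
    Write x = 25 + 44·t and substitute into x ≡ 12 (mod 13): 44·t ≡ 12 − 25 = -13 (mod 13).
    Reduce coefficients mod 13: 5·t ≡ 0 (mod 13).
    The inverse of 5 mod 13 is 8 (since 5·8 = 40 = 3·13 + 1), so t ≡ 8·0 = 0 ≡ 0 (mod 13).
    Then x = 25 + 44·0 = 25, valid modulo lcm(44, 13) = 572: x ≡ 25 (mod 572).
Verify: 25 mod 4 = 1 ✓, 25 mod 11 = 3 ✓, 25 mod 13 = 12 ✓.

x ≡ 25 (mod 572).


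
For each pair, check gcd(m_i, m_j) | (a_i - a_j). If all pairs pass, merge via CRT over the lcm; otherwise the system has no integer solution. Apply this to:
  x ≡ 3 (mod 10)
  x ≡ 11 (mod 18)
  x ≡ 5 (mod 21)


Moduli 10, 18, 21 are not pairwise coprime, so CRT works modulo lcm(m_i) when all pairwise compatibility conditions hold.
Pairwise compatibility: gcd(m_i, m_j) must divide a_i - a_j for every pair.
Merge one congruence at a time:
  Start: x ≡ 3 (mod 10).
  Combine with x ≡ 11 (mod 18): gcd(10, 18) = 2; 11 - 3 = 8, which IS divisible by 2, so compatible.
    Write x = 3 + 10·t and substitute into x ≡ 11 (mod 18): 10·t ≡ 11 − 3 = 8 (mod 18).
    Divide the congruence (and modulus) by g = 2: 5·t ≡ 4 (mod 9).
    The inverse of 5 mod 9 is 2 (since 5·2 = 10 = 1·9 + 1), so t ≡ 2·4 = 8 ≡ 8 (mod 9).
    Then x = 3 + 10·8 = 83, valid modulo lcm(10, 18) = 90: x ≡ 83 (mod 90).
  Combine with x ≡ 5 (mod 21): gcd(90, 21) = 3; 5 - 83 = -78, which IS divisible by 3, so compatible.
    Write x = 83 + 90·t and substitute into x ≡ 5 (mod 21): 90·t ≡ 5 − 83 = -78 (mod 21).
    Divide the congruence (and modulus) by g = 3: 30·t ≡ -26 (mod 7).
    Reduce coefficients mod 7: 2·t ≡ 2 (mod 7).
    The inverse of 2 mod 7 is 4 (since 2·4 = 8 = 1·7 + 1), so t ≡ 4·2 = 8 ≡ 1 (mod 7).
    Then x = 83 + 90·1 = 173, valid modulo lcm(90, 21) = 630: x ≡ 173 (mod 630).
Verify: 173 mod 10 = 3, 173 mod 18 = 11, 173 mod 21 = 5.

x ≡ 173 (mod 630).


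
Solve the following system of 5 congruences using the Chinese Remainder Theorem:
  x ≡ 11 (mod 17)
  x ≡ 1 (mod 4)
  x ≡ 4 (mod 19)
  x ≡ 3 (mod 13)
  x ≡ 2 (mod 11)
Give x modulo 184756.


Product of moduli M = 17 · 4 · 19 · 13 · 11 = 184756.
Merge one congruence at a time:
  Start: x ≡ 11 (mod 17).
  Combine with x ≡ 1 (mod 4); new modulus lcm = 68.
    Write x = 11 + 17·t and substitute into x ≡ 1 (mod 4): 17·t ≡ 1 − 11 = -10 (mod 4).
    Reduce coefficients mod 4: 1·t ≡ 2 (mod 4).
    So t ≡ 2 (mod 4).
    Then x = 11 + 17·2 = 45, valid modulo lcm(17, 4) = 68: x ≡ 45 (mod 68).
  Combine with x ≡ 4 (mod 19); new modulus lcm = 1292.
    Write x = 45 + 68·t and substitute into x ≡ 4 (mod 19): 68·t ≡ 4 − 45 = -41 (mod 19).
    Reduce coefficients mod 19: 11·t ≡ 16 (mod 19).
    The inverse of 11 mod 19 is 7 (since 11·7 = 77 = 4·19 + 1), so t ≡ 7·16 = 112 ≡ 17 (mod 19).
    Then x = 45 + 68·17 = 1201, valid modulo lcm(68, 19) = 1292: x ≡ 1201 (mod 1292).
  Combine with x ≡ 3 (mod 13); new modulus lcm = 16796.
    Write x = 1201 + 1292·t and substitute into x ≡ 3 (mod 13): 1292·t ≡ 3 − 1201 = -1198 (mod 13).
    Reduce coefficients mod 13: 5·t ≡ 11 (mod 13).
    The inverse of 5 mod 13 is 8 (since 5·8 = 40 = 3·13 + 1), so t ≡ 8·11 = 88 ≡ 10 (mod 13).
    Then x = 1201 + 1292·10 = 14121, valid modulo lcm(1292, 13) = 16796: x ≡ 14121 (mod 16796).
  Combine with x ≡ 2 (mod 11); new modulus lcm = 184756.
    Write x = 14121 + 16796·t and substitute into x ≡ 2 (mod 11): 16796·t ≡ 2 − 14121 = -14119 (mod 11).
    Reduce coefficients mod 11: 10·t ≡ 5 (mod 11).
    The inverse of 10 mod 11 is 10 (since 10·10 = 100 = 9·11 + 1), so t ≡ 10·5 = 50 ≡ 6 (mod 11).
    Then x = 14121 + 16796·6 = 114897, valid modulo lcm(16796, 11) = 184756: x ≡ 114897 (mod 184756).
Verify against each original: 114897 mod 17 = 11, 114897 mod 4 = 1, 114897 mod 19 = 4, 114897 mod 13 = 3, 114897 mod 11 = 2.

x ≡ 114897 (mod 184756).


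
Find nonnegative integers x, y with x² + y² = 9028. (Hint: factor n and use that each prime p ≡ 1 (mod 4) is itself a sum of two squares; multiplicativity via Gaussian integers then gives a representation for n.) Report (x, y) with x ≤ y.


Step 1: Factor n = 9028 = 2^2 · 37 · 61.
Step 2: Check the mod-4 condition on each prime factor: 2 = 2 (special); 37 ≡ 1 (mod 4), exponent 1; 61 ≡ 1 (mod 4), exponent 1.
All primes ≡ 3 (mod 4) appear to even exponent (or don't appear), so by the two-squares theorem n IS expressible as a sum of two squares.
Step 3: Build a representation. Group n = k² · m with k = 2 and m = 37 · 61 = 2257 (a product of primes ≡ 1 (mod 4)); a representation of m scales to one of n via (k·x)² + (k·y)² = k²(x² + y²). Each prime p ≡ 1 (mod 4) is itself a sum of two squares; find a² by testing p − a² for a perfect square:
  37: 37 − 1² = 36 = 6² ⇒ 37 = 1² + 6².
  61: 61 − 1² = 60, 61 − 2² = 57, 61 − 3² = 52, 61 − 4² = 45, 61 − 5² = 36 = 6² ⇒ 61 = 5² + 6².
  Combine using the Brahmagupta–Fibonacci identity (a² + b²)(c² + d²) = (ac − bd)² + (ad + bc)² = (ac + bd)² + (ad − bc)²:
  37 · 61 = 2257: from (1² + 6²)(5² + 6²), take (1·5 − 6·6, 1·6 + 6·5) = (5 − 36, 6 + 30) = (-31, 36); dropping signs (only squares matter) gives (31, 36); check 31² + 36² = 961 + 1296 = 2257 ✓.
  Scale by k = 2: (2·31, 2·36) = (62, 72).
Step 4: Order so x ≤ y and verify: 62² + 72² = 3844 + 5184 = 9028 = n. ✓

n = 9028 = 62² + 72² (one valid representation with x ≤ y).


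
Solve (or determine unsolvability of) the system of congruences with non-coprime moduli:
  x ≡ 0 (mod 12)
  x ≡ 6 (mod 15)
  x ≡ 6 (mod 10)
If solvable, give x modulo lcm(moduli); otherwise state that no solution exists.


Moduli 12, 15, 10 are not pairwise coprime, so CRT works modulo lcm(m_i) when all pairwise compatibility conditions hold.
Pairwise compatibility: gcd(m_i, m_j) must divide a_i - a_j for every pair.
Merge one congruence at a time:
  Start: x ≡ 0 (mod 12).
  Combine with x ≡ 6 (mod 15): gcd(12, 15) = 3; 6 - 0 = 6, which IS divisible by 3, so compatible.
    Write x = 0 + 12·t and substitute into x ≡ 6 (mod 15): 12·t ≡ 6 − 0 = 6 (mod 15).
    Divide the congruence (and modulus) by g = 3: 4·t ≡ 2 (mod 5).
    The inverse of 4 mod 5 is 4 (since 4·4 = 16 = 3·5 + 1), so t ≡ 4·2 = 8 ≡ 3 (mod 5).
    Then x = 0 + 12·3 = 36, valid modulo lcm(12, 15) = 60: x ≡ 36 (mod 60).
  Combine with x ≡ 6 (mod 10): gcd(60, 10) = 10; 6 - 36 = -30, which IS divisible by 10, so compatible.
    Write x = 36 + 60·t and substitute into x ≡ 6 (mod 10): 60·t ≡ 6 − 36 = -30 (mod 10).
    Divide the congruence (and modulus) by g = 10: 6·t ≡ -3 (mod 1).
    Modulo 1 every t works; take t = 0.
    Then x = 36 + 60·0 = 36, valid modulo lcm(60, 10) = 60: x ≡ 36 (mod 60).
Verify: 36 mod 12 = 0, 36 mod 15 = 6, 36 mod 10 = 6.

x ≡ 36 (mod 60).


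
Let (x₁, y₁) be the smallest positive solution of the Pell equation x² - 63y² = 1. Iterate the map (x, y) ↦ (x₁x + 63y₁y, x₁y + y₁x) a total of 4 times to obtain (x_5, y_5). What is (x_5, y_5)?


Step 1: Find the fundamental solution (x₁, y₁) of x² - 63y² = 1.
  Expand √63 as a continued fraction. a₀ = ⌊√63⌋ = 7; iterate m_{k+1} = d_k·a_k − m_k, d_{k+1} = (63 − m_{k+1}²)/d_k, a_{k+1} = ⌊(a₀ + m_{k+1})/d_{k+1}⌋ (starting m₀ = 0, d₀ = 1), with convergents p_k = a_k·p_{k-1} + p_{k-2}, q_k = a_k·q_{k-1} + q_{k-2} (p₋₁ = 1, q₋₁ = 0):
  k = 0: a₀ = 7; p₀/q₀ = 7/1; p₀² − 63·q₀² = 49 − 63 = -14.
  k = 1: m = 7, d = 14, a = ⌊(7 + 7)/14⌋ = 1; p/q = (1·7 + 1)/(1·1 + 0) = 8/1; p² − 63·q² = 64 − 63 = 1.
  The first convergent with p² − 63·q² = 1 gives the fundamental solution (x₁, y₁) = (8, 1).
Step 2: Apply the recurrence (x_{n+1}, y_{n+1}) = (x₁x_n + 63y₁y_n, x₁y_n + y₁x_n) repeatedly.
  From (x_1, y_1) = (8, 1): x_2 = 8·8 + 63·1·1 = 127; y_2 = 8·1 + 1·8 = 16.
  From (x_2, y_2) = (127, 16): x_3 = 8·127 + 63·1·16 = 2024; y_3 = 8·16 + 1·127 = 255.
  From (x_3, y_3) = (2024, 255): x_4 = 8·2024 + 63·1·255 = 32257; y_4 = 8·255 + 1·2024 = 4064.
  From (x_4, y_4) = (32257, 4064): x_5 = 8·32257 + 63·1·4064 = 514088; y_5 = 8·4064 + 1·32257 = 64769.
Step 3: Verify x_5² - 63·y_5² = 264286471744 - 264286471743 = 1 (should be 1). ✓

(x_1, y_1) = (8, 1); (x_5, y_5) = (514088, 64769).


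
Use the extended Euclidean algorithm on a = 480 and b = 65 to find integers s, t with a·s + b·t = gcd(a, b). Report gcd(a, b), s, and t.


Euclidean algorithm on (480, 65) — divide until remainder is 0:
  480 = 7 · 65 + 25
  65 = 2 · 25 + 15
  25 = 1 · 15 + 10
  15 = 1 · 10 + 5
  10 = 2 · 5 + 0
gcd(480, 65) = 5.
Track Bezout coefficients alongside the remainders: start with r₀ = 480 = a·1 + b·0 (s = 1, t = 0) and r₁ = 65 = a·0 + b·1 (s = 0, t = 1); each new remainder r_{k+1} = r_{k-1} − q_k·r_k inherits s_{k+1} = s_{k-1} − q_k·s_k, t_{k+1} = t_{k-1} − q_k·t_k, so r_k = a·s_k + b·t_k at every step:
  q = 7: r = 25, s = 1 − 7·0 = 1, t = 0 − 7·1 = -7  (check: 480·1 + 65·(-7) = 25)
  q = 2: r = 15, s = 0 − 2·1 = -2, t = 1 − 2·(-7) = 15  (check: 480·(-2) + 65·15 = 15)
  q = 1: r = 10, s = 1 − 1·(-2) = 3, t = -7 − 1·15 = -22  (check: 480·3 + 65·(-22) = 10)
  q = 1: r = 5, s = -2 − 1·3 = -5, t = 15 − 1·(-22) = 37  (check: 480·(-5) + 65·37 = 5)
The row with r = 5 (the gcd) gives the Bezout coefficients s = -5, t = 37.
Result: 480 · (-5) + 65 · (37) = 5.

gcd(480, 65) = 5; s = -5, t = 37 (check: 480·(-5) + 65·37 = 5).


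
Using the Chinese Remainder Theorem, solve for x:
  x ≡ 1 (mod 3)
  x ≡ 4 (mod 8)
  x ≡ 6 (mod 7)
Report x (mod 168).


Moduli 3, 8, 7 are pairwise coprime; by CRT there is a unique solution modulo M = 3 · 8 · 7 = 168.
Solve pairwise, accumulating the modulus:
  Start with x ≡ 1 (mod 3).
  Combine with x ≡ 4 (mod 8): since gcd(3, 8) = 1, we get a unique residue mod 24.
    Write x = 1 + 3·t and substitute into x ≡ 4 (mod 8): 3·t ≡ 4 − 1 = 3 (mod 8).
    The inverse of 3 mod 8 is 3 (since 3·3 = 9 = 1·8 + 1), so t ≡ 3·3 = 9 ≡ 1 (mod 8).
    Then x = 1 + 3·1 = 4, valid modulo lcm(3, 8) = 24: x ≡ 4 (mod 24).
  Combine with x ≡ 6 (mod 7): since gcd(24, 7) = 1, we get a unique residue mod 168.
    Write x = 4 + 24·t and substitute into x ≡ 6 (mod 7): 24·t ≡ 6 − 4 = 2 (mod 7).
    Reduce coefficients mod 7: 3·t ≡ 2 (mod 7).
    The inverse of 3 mod 7 is 5 (since 3·5 = 15 = 2·7 + 1), so t ≡ 5·2 = 10 ≡ 3 (mod 7).
    Then x = 4 + 24·3 = 76, valid modulo lcm(24, 7) = 168: x ≡ 76 (mod 168).
Verify: 76 mod 3 = 1 ✓, 76 mod 8 = 4 ✓, 76 mod 7 = 6 ✓.

x ≡ 76 (mod 168).


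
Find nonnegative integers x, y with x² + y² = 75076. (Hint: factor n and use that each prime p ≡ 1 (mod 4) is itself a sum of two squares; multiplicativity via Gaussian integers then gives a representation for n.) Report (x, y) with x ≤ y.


Step 1: Factor n = 75076 = 2^2 · 137^2.
Step 2: Check the mod-4 condition on each prime factor: 2 = 2 (special); 137 ≡ 1 (mod 4), exponent 2.
All primes ≡ 3 (mod 4) appear to even exponent (or don't appear), so by the two-squares theorem n IS expressible as a sum of two squares.
Step 3: Build a representation. Group n = k² · m with k = 2 and m = 137 · 137 = 18769 (a product of primes ≡ 1 (mod 4)); a representation of m scales to one of n via (k·x)² + (k·y)² = k²(x² + y²). Each prime p ≡ 1 (mod 4) is itself a sum of two squares; find a² by testing p − a² for a perfect square:
  137: 137 − 1² = 136, 137 − 2² = 133, 137 − 3² = 128, 137 − 4² = 121 = 11² ⇒ 137 = 4² + 11².
  Combine using the Brahmagupta–Fibonacci identity (a² + b²)(c² + d²) = (ac − bd)² + (ad + bc)² = (ac + bd)² + (ad − bc)²:
  137 · 137 = 18769: from (4² + 11²)(4² + 11²), take (4·4 − 11·11, 4·11 + 11·4) = (16 − 121, 44 + 44) = (-105, 88); dropping signs (only squares matter) gives (105, 88); check 105² + 88² = 11025 + 7744 = 18769 ✓.
  Scale by k = 2: (2·105, 2·88) = (210, 176).
Step 4: Order so x ≤ y and verify: 176² + 210² = 30976 + 44100 = 75076 = n. ✓

n = 75076 = 176² + 210² (one valid representation with x ≤ y).


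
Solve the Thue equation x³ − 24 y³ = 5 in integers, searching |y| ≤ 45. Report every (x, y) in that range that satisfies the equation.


The equation is x³ - 24y³ = 5. For fixed y, x³ = 24·y³ + 5, so a solution requires the RHS to be a perfect cube.
Strategy: iterate y from -45 to 45, compute RHS = 24·y³ + 5, and check whether it is a (positive or negative) perfect cube.
Check small values of y:
  y = 0: RHS = 5 is not a perfect cube.
  y = 1: RHS = 29 is not a perfect cube.
  y = -1: RHS = -19 is not a perfect cube.
  y = 2: RHS = 197 is not a perfect cube.
  y = -2: RHS = -187 is not a perfect cube.
  y = 3: RHS = 653 is not a perfect cube.
  y = -3: RHS = -643 is not a perfect cube.
Continuing the search up to |y| = 45 finds no solutions either.
No (x, y) in the scanned range satisfies the equation.

No integer solutions with |y| ≤ 45.


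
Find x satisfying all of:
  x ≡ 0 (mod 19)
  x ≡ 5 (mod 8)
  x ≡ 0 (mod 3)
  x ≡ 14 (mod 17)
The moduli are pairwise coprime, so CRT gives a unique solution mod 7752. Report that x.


Product of moduli M = 19 · 8 · 3 · 17 = 7752.
Merge one congruence at a time:
  Start: x ≡ 0 (mod 19).
  Combine with x ≡ 5 (mod 8); new modulus lcm = 152.
    Write x = 0 + 19·t and substitute into x ≡ 5 (mod 8): 19·t ≡ 5 − 0 = 5 (mod 8).
    Reduce coefficients mod 8: 3·t ≡ 5 (mod 8).
    The inverse of 3 mod 8 is 3 (since 3·3 = 9 = 1·8 + 1), so t ≡ 3·5 = 15 ≡ 7 (mod 8).
    Then x = 0 + 19·7 = 133, valid modulo lcm(19, 8) = 152: x ≡ 133 (mod 152).
  Combine with x ≡ 0 (mod 3); new modulus lcm = 456.
    Write x = 133 + 152·t and substitute into x ≡ 0 (mod 3): 152·t ≡ 0 − 133 = -133 (mod 3).
    Reduce coefficients mod 3: 2·t ≡ 2 (mod 3).
    The inverse of 2 mod 3 is 2 (since 2·2 = 4 = 1·3 + 1), so t ≡ 2·2 = 4 ≡ 1 (mod 3).
    Then x = 133 + 152·1 = 285, valid modulo lcm(152, 3) = 456: x ≡ 285 (mod 456).
  Combine with x ≡ 14 (mod 17); new modulus lcm = 7752.
    Write x = 285 + 456·t and substitute into x ≡ 14 (mod 17): 456·t ≡ 14 − 285 = -271 (mod 17).
    Reduce coefficients mod 17: 14·t ≡ 1 (mod 17).
    The inverse of 14 mod 17 is 11 (since 14·11 = 154 = 9·17 + 1), so t ≡ 11·1 = 11 ≡ 11 (mod 17).
    Then x = 285 + 456·11 = 5301, valid modulo lcm(456, 17) = 7752: x ≡ 5301 (mod 7752).
Verify against each original: 5301 mod 19 = 0, 5301 mod 8 = 5, 5301 mod 3 = 0, 5301 mod 17 = 14.

x ≡ 5301 (mod 7752).


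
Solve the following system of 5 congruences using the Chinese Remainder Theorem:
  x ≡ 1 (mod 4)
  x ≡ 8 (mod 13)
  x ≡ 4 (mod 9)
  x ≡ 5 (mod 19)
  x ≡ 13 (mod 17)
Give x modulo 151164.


Product of moduli M = 4 · 13 · 9 · 19 · 17 = 151164.
Merge one congruence at a time:
  Start: x ≡ 1 (mod 4).
  Combine with x ≡ 8 (mod 13); new modulus lcm = 52.
    Write x = 1 + 4·t and substitute into x ≡ 8 (mod 13): 4·t ≡ 8 − 1 = 7 (mod 13).
    The inverse of 4 mod 13 is 10 (since 4·10 = 40 = 3·13 + 1), so t ≡ 10·7 = 70 ≡ 5 (mod 13).
    Then x = 1 + 4·5 = 21, valid modulo lcm(4, 13) = 52: x ≡ 21 (mod 52).
  Combine with x ≡ 4 (mod 9); new modulus lcm = 468.
    Write x = 21 + 52·t and substitute into x ≡ 4 (mod 9): 52·t ≡ 4 − 21 = -17 (mod 9).
    Reduce coefficients mod 9: 7·t ≡ 1 (mod 9).
    The inverse of 7 mod 9 is 4 (since 7·4 = 28 = 3·9 + 1), so t ≡ 4·1 = 4 ≡ 4 (mod 9).
    Then x = 21 + 52·4 = 229, valid modulo lcm(52, 9) = 468: x ≡ 229 (mod 468).
  Combine with x ≡ 5 (mod 19); new modulus lcm = 8892.
    Write x = 229 + 468·t and substitute into x ≡ 5 (mod 19): 468·t ≡ 5 − 229 = -224 (mod 19).
    Reduce coefficients mod 19: 12·t ≡ 4 (mod 19).
    The inverse of 12 mod 19 is 8 (since 12·8 = 96 = 5·19 + 1), so t ≡ 8·4 = 32 ≡ 13 (mod 19).
    Then x = 229 + 468·13 = 6313, valid modulo lcm(468, 19) = 8892: x ≡ 6313 (mod 8892).
  Combine with x ≡ 13 (mod 17); new modulus lcm = 151164.
    Write x = 6313 + 8892·t and substitute into x ≡ 13 (mod 17): 8892·t ≡ 13 − 6313 = -6300 (mod 17).
    Reduce coefficients mod 17: 1·t ≡ 7 (mod 17).
    So t ≡ 7 (mod 17).
    Then x = 6313 + 8892·7 = 68557, valid modulo lcm(8892, 17) = 151164: x ≡ 68557 (mod 151164).
Verify against each original: 68557 mod 4 = 1, 68557 mod 13 = 8, 68557 mod 9 = 4, 68557 mod 19 = 5, 68557 mod 17 = 13.

x ≡ 68557 (mod 151164).


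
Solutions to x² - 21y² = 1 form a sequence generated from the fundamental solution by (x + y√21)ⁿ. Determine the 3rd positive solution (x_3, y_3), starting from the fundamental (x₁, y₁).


Step 1: Find the fundamental solution (x₁, y₁) of x² - 21y² = 1.
  Expand √21 as a continued fraction. a₀ = ⌊√21⌋ = 4; iterate m_{k+1} = d_k·a_k − m_k, d_{k+1} = (21 − m_{k+1}²)/d_k, a_{k+1} = ⌊(a₀ + m_{k+1})/d_{k+1}⌋ (starting m₀ = 0, d₀ = 1), with convergents p_k = a_k·p_{k-1} + p_{k-2}, q_k = a_k·q_{k-1} + q_{k-2} (p₋₁ = 1, q₋₁ = 0):
  k = 0: a₀ = 4; p₀/q₀ = 4/1; p₀² − 21·q₀² = 16 − 21 = -5.
  k = 1: m = 4, d = 5, a = ⌊(4 + 4)/5⌋ = 1; p/q = (1·4 + 1)/(1·1 + 0) = 5/1; p² − 21·q² = 25 − 21 = 4.
  k = 2: m = 1, d = 4, a = ⌊(4 + 1)/4⌋ = 1; p/q = (1·5 + 4)/(1·1 + 1) = 9/2; p² − 21·q² = 81 − 84 = -3.
  k = 3: m = 3, d = 3, a = ⌊(4 + 3)/3⌋ = 2; p/q = (2·9 + 5)/(2·2 + 1) = 23/5; p² − 21·q² = 529 − 525 = 4.
  k = 4: m = 3, d = 4, a = ⌊(4 + 3)/4⌋ = 1; p/q = (1·23 + 9)/(1·5 + 2) = 32/7; p² − 21·q² = 1024 − 1029 = -5.
  k = 5: m = 1, d = 5, a = ⌊(4 + 1)/5⌋ = 1; p/q = (1·32 + 23)/(1·7 + 5) = 55/12; p² − 21·q² = 3025 − 3024 = 1.
  The first convergent with p² − 21·q² = 1 gives the fundamental solution (x₁, y₁) = (55, 12).
Step 2: Apply the recurrence (x_{n+1}, y_{n+1}) = (x₁x_n + 21y₁y_n, x₁y_n + y₁x_n) repeatedly.
  From (x_1, y_1) = (55, 12): x_2 = 55·55 + 21·12·12 = 6049; y_2 = 55·12 + 12·55 = 1320.
  From (x_2, y_2) = (6049, 1320): x_3 = 55·6049 + 21·12·1320 = 665335; y_3 = 55·1320 + 12·6049 = 145188.
Step 3: Verify x_3² - 21·y_3² = 442670662225 - 442670662224 = 1 (should be 1). ✓

(x_1, y_1) = (55, 12); (x_3, y_3) = (665335, 145188).


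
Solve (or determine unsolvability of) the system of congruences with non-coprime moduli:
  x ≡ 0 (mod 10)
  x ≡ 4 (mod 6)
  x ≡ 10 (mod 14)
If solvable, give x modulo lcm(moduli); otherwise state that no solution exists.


Moduli 10, 6, 14 are not pairwise coprime, so CRT works modulo lcm(m_i) when all pairwise compatibility conditions hold.
Pairwise compatibility: gcd(m_i, m_j) must divide a_i - a_j for every pair.
Merge one congruence at a time:
  Start: x ≡ 0 (mod 10).
  Combine with x ≡ 4 (mod 6): gcd(10, 6) = 2; 4 - 0 = 4, which IS divisible by 2, so compatible.
    Write x = 0 + 10·t and substitute into x ≡ 4 (mod 6): 10·t ≡ 4 − 0 = 4 (mod 6).
    Divide the congruence (and modulus) by g = 2: 5·t ≡ 2 (mod 3).
    Reduce coefficients mod 3: 2·t ≡ 2 (mod 3).
    The inverse of 2 mod 3 is 2 (since 2·2 = 4 = 1·3 + 1), so t ≡ 2·2 = 4 ≡ 1 (mod 3).
    Then x = 0 + 10·1 = 10, valid modulo lcm(10, 6) = 30: x ≡ 10 (mod 30).
  Combine with x ≡ 10 (mod 14): gcd(30, 14) = 2; 10 - 10 = 0, which IS divisible by 2, so compatible.
    Write x = 10 + 30·t and substitute into x ≡ 10 (mod 14): 30·t ≡ 10 − 10 = 0 (mod 14).
    Divide the congruence (and modulus) by g = 2: 15·t ≡ 0 (mod 7).
    Reduce coefficients mod 7: 1·t ≡ 0 (mod 7).
    So t ≡ 0 (mod 7).
    Then x = 10 + 30·0 = 10, valid modulo lcm(30, 14) = 210: x ≡ 10 (mod 210).
Verify: 10 mod 10 = 0, 10 mod 6 = 4, 10 mod 14 = 10.

x ≡ 10 (mod 210).


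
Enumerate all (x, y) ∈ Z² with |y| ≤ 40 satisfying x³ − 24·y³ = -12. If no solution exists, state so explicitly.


The equation is x³ - 24y³ = -12. For fixed y, x³ = 24·y³ − 12, so a solution requires the RHS to be a perfect cube.
Strategy: iterate y from -40 to 40, compute RHS = 24·y³ − 12, and check whether it is a (positive or negative) perfect cube.
Check small values of y:
  y = 0: RHS = -12 is not a perfect cube.
  y = 1: RHS = 12 is not a perfect cube.
  y = -1: RHS = -36 is not a perfect cube.
  y = 2: RHS = 180 is not a perfect cube.
  y = -2: RHS = -204 is not a perfect cube.
  y = 3: RHS = 636 is not a perfect cube.
  y = -3: RHS = -660 is not a perfect cube.
Continuing the search up to |y| = 40 finds no solutions either.
No (x, y) in the scanned range satisfies the equation.

No integer solutions with |y| ≤ 40.


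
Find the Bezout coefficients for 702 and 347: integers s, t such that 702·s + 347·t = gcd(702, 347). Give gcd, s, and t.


Euclidean algorithm on (702, 347) — divide until remainder is 0:
  702 = 2 · 347 + 8
  347 = 43 · 8 + 3
  8 = 2 · 3 + 2
  3 = 1 · 2 + 1
  2 = 2 · 1 + 0
gcd(702, 347) = 1.
Track Bezout coefficients alongside the remainders: start with r₀ = 702 = a·1 + b·0 (s = 1, t = 0) and r₁ = 347 = a·0 + b·1 (s = 0, t = 1); each new remainder r_{k+1} = r_{k-1} − q_k·r_k inherits s_{k+1} = s_{k-1} − q_k·s_k, t_{k+1} = t_{k-1} − q_k·t_k, so r_k = a·s_k + b·t_k at every step:
  q = 2: r = 8, s = 1 − 2·0 = 1, t = 0 − 2·1 = -2  (check: 702·1 + 347·(-2) = 8)
  q = 43: r = 3, s = 0 − 43·1 = -43, t = 1 − 43·(-2) = 87  (check: 702·(-43) + 347·87 = 3)
  q = 2: r = 2, s = 1 − 2·(-43) = 87, t = -2 − 2·87 = -176  (check: 702·87 + 347·(-176) = 2)
  q = 1: r = 1, s = -43 − 1·87 = -130, t = 87 − 1·(-176) = 263  (check: 702·(-130) + 347·263 = 1)
The row with r = 1 (the gcd) gives the Bezout coefficients s = -130, t = 263.
Result: 702 · (-130) + 347 · (263) = 1.

gcd(702, 347) = 1; s = -130, t = 263 (check: 702·(-130) + 347·263 = 1).


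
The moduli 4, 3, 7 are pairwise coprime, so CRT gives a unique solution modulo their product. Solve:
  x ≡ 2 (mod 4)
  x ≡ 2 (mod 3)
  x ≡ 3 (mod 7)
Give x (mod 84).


Moduli 4, 3, 7 are pairwise coprime; by CRT there is a unique solution modulo M = 4 · 3 · 7 = 84.
Solve pairwise, accumulating the modulus:
  Start with x ≡ 2 (mod 4).
  Combine with x ≡ 2 (mod 3): since gcd(4, 3) = 1, we get a unique residue mod 12.
    Write x = 2 + 4·t and substitute into x ≡ 2 (mod 3): 4·t ≡ 2 − 2 = 0 (mod 3).
    Reduce coefficients mod 3: 1·t ≡ 0 (mod 3).
    So t ≡ 0 (mod 3).
    Then x = 2 + 4·0 = 2, valid modulo lcm(4, 3) = 12: x ≡ 2 (mod 12).
  Combine with x ≡ 3 (mod 7): since gcd(12, 7) = 1, we get a unique residue mod 84.
    Write x = 2 + 12·t and substitute into x ≡ 3 (mod 7): 12·t ≡ 3 − 2 = 1 (mod 7).
    Reduce coefficients mod 7: 5·t ≡ 1 (mod 7).
    The inverse of 5 mod 7 is 3 (since 5·3 = 15 = 2·7 + 1), so t ≡ 3·1 = 3 ≡ 3 (mod 7).
    Then x = 2 + 12·3 = 38, valid modulo lcm(12, 7) = 84: x ≡ 38 (mod 84).
Verify: 38 mod 4 = 2 ✓, 38 mod 3 = 2 ✓, 38 mod 7 = 3 ✓.

x ≡ 38 (mod 84).


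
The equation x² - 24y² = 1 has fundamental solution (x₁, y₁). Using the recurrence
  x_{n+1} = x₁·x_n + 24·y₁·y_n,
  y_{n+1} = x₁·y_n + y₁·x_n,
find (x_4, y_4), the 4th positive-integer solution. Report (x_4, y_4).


Step 1: Find the fundamental solution (x₁, y₁) of x² - 24y² = 1.
  Expand √24 as a continued fraction. a₀ = ⌊√24⌋ = 4; iterate m_{k+1} = d_k·a_k − m_k, d_{k+1} = (24 − m_{k+1}²)/d_k, a_{k+1} = ⌊(a₀ + m_{k+1})/d_{k+1}⌋ (starting m₀ = 0, d₀ = 1), with convergents p_k = a_k·p_{k-1} + p_{k-2}, q_k = a_k·q_{k-1} + q_{k-2} (p₋₁ = 1, q₋₁ = 0):
  k = 0: a₀ = 4; p₀/q₀ = 4/1; p₀² − 24·q₀² = 16 − 24 = -8.
  k = 1: m = 4, d = 8, a = ⌊(4 + 4)/8⌋ = 1; p/q = (1·4 + 1)/(1·1 + 0) = 5/1; p² − 24·q² = 25 − 24 = 1.
  The first convergent with p² − 24·q² = 1 gives the fundamental solution (x₁, y₁) = (5, 1).
Step 2: Apply the recurrence (x_{n+1}, y_{n+1}) = (x₁x_n + 24y₁y_n, x₁y_n + y₁x_n) repeatedly.
  From (x_1, y_1) = (5, 1): x_2 = 5·5 + 24·1·1 = 49; y_2 = 5·1 + 1·5 = 10.
  From (x_2, y_2) = (49, 10): x_3 = 5·49 + 24·1·10 = 485; y_3 = 5·10 + 1·49 = 99.
  From (x_3, y_3) = (485, 99): x_4 = 5·485 + 24·1·99 = 4801; y_4 = 5·99 + 1·485 = 980.
Step 3: Verify x_4² - 24·y_4² = 23049601 - 23049600 = 1 (should be 1). ✓

(x_1, y_1) = (5, 1); (x_4, y_4) = (4801, 980).


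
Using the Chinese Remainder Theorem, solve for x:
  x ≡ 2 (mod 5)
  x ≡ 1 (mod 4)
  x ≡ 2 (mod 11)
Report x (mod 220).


Moduli 5, 4, 11 are pairwise coprime; by CRT there is a unique solution modulo M = 5 · 4 · 11 = 220.
Solve pairwise, accumulating the modulus:
  Start with x ≡ 2 (mod 5).
  Combine with x ≡ 1 (mod 4): since gcd(5, 4) = 1, we get a unique residue mod 20.
    Write x = 2 + 5·t and substitute into x ≡ 1 (mod 4): 5·t ≡ 1 − 2 = -1 (mod 4).
    Reduce coefficients mod 4: 1·t ≡ 3 (mod 4).
    So t ≡ 3 (mod 4).
    Then x = 2 + 5·3 = 17, valid modulo lcm(5, 4) = 20: x ≡ 17 (mod 20).
  Combine with x ≡ 2 (mod 11): since gcd(20, 11) = 1, we get a unique residue mod 220.
    Write x = 17 + 20·t and substitute into x ≡ 2 (mod 11): 20·t ≡ 2 − 17 = -15 (mod 11).
    Reduce coefficients mod 11: 9·t ≡ 7 (mod 11).
    The inverse of 9 mod 11 is 5 (since 9·5 = 45 = 4·11 + 1), so t ≡ 5·7 = 35 ≡ 2 (mod 11).
    Then x = 17 + 20·2 = 57, valid modulo lcm(20, 11) = 220: x ≡ 57 (mod 220).
Verify: 57 mod 5 = 2 ✓, 57 mod 4 = 1 ✓, 57 mod 11 = 2 ✓.

x ≡ 57 (mod 220).


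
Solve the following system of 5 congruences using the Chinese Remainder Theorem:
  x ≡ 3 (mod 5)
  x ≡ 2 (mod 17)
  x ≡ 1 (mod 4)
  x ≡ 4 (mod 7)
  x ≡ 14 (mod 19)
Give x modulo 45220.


Product of moduli M = 5 · 17 · 4 · 7 · 19 = 45220.
Merge one congruence at a time:
  Start: x ≡ 3 (mod 5).
  Combine with x ≡ 2 (mod 17); new modulus lcm = 85.
    Write x = 3 + 5·t and substitute into x ≡ 2 (mod 17): 5·t ≡ 2 − 3 = -1 (mod 17).
    Reduce coefficients mod 17: 5·t ≡ 16 (mod 17).
    The inverse of 5 mod 17 is 7 (since 5·7 = 35 = 2·17 + 1), so t ≡ 7·16 = 112 ≡ 10 (mod 17).
    Then x = 3 + 5·10 = 53, valid modulo lcm(5, 17) = 85: x ≡ 53 (mod 85).
  Combine with x ≡ 1 (mod 4); new modulus lcm = 340.
    Write x = 53 + 85·t and substitute into x ≡ 1 (mod 4): 85·t ≡ 1 − 53 = -52 (mod 4).
    Reduce coefficients mod 4: 1·t ≡ 0 (mod 4).
    So t ≡ 0 (mod 4).
    Then x = 53 + 85·0 = 53, valid modulo lcm(85, 4) = 340: x ≡ 53 (mod 340).
  Combine with x ≡ 4 (mod 7); new modulus lcm = 2380.
    Write x = 53 + 340·t and substitute into x ≡ 4 (mod 7): 340·t ≡ 4 − 53 = -49 (mod 7).
    Reduce coefficients mod 7: 4·t ≡ 0 (mod 7).
    The inverse of 4 mod 7 is 2 (since 4·2 = 8 = 1·7 + 1), so t ≡ 2·0 = 0 ≡ 0 (mod 7).
    Then x = 53 + 340·0 = 53, valid modulo lcm(340, 7) = 2380: x ≡ 53 (mod 2380).
  Combine with x ≡ 14 (mod 19); new modulus lcm = 45220.
    Write x = 53 + 2380·t and substitute into x ≡ 14 (mod 19): 2380·t ≡ 14 − 53 = -39 (mod 19).
    Reduce coefficients mod 19: 5·t ≡ 18 (mod 19).
    The inverse of 5 mod 19 is 4 (since 5·4 = 20 = 1·19 + 1), so t ≡ 4·18 = 72 ≡ 15 (mod 19).
    Then x = 53 + 2380·15 = 35753, valid modulo lcm(2380, 19) = 45220: x ≡ 35753 (mod 45220).
Verify against each original: 35753 mod 5 = 3, 35753 mod 17 = 2, 35753 mod 4 = 1, 35753 mod 7 = 4, 35753 mod 19 = 14.

x ≡ 35753 (mod 45220).
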